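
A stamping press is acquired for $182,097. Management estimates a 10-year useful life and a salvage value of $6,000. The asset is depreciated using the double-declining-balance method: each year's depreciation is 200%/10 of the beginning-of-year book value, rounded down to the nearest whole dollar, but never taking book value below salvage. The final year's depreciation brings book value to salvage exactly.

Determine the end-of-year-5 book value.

$59,671

Depreciable base = $182,097 − $6,000 = $176,097.
Year 1: ⌊$182,097 × 200%/10⌋ = $36,419. Book value $145,678.
Year 2: ⌊$145,678 × 200%/10⌋ = $29,135. Book value $116,543.
Year 3: ⌊$116,543 × 200%/10⌋ = $23,308. Book value $93,235.
Year 4: ⌊$93,235 × 200%/10⌋ = $18,647. Book value $74,588.
Year 5: ⌊$74,588 × 200%/10⌋ = $14,917. Book value $59,671.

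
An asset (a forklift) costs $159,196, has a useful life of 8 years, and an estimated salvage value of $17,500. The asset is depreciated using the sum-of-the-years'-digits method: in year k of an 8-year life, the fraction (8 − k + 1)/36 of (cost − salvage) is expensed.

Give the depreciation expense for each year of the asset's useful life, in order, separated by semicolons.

Depreciable base = $159,196 − $17,500 = $141,696.
Sum of the years' digits = 8+7+6+5+4+3+2+1 = 36.
Year 1: $141,696 × 8/36 = $31,488. Book value $127,708.
Year 2: $141,696 × 7/36 = $27,552. Book value $100,156.
Year 3: $141,696 × 6/36 = $23,616. Book value $76,540.
Year 4: $141,696 × 5/36 = $19,680. Book value $56,860.
Year 5: $141,696 × 4/36 = $15,744. Book value $41,116.
Year 6: $141,696 × 3/36 = $11,808. Book value $29,308.
Year 7: $141,696 × 2/36 = $7,872. Book value $21,436.
Year 8: $141,696 × 1/36 = $3,936. Book value $17,500.

$31,488; $27,552; $23,616; $19,680; $15,744; $11,808; $7,872; $3,936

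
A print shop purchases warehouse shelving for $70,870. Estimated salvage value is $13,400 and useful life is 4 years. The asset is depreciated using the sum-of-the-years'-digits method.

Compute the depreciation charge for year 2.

$17,241

Depreciable base = $70,870 − $13,400 = $57,470.
Sum of the years' digits = 4+3+2+1 = 10.
Year 1: $57,470 × 4/10 = $22,988. Book value $47,882.
Year 2: $57,470 × 3/10 = $17,241. Book value $30,641.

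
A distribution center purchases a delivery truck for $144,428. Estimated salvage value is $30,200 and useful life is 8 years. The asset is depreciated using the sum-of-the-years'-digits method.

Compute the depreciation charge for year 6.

$9,519

Depreciable base = $144,428 − $30,200 = $114,228.
Sum of the years' digits = 8+7+6+5+4+3+2+1 = 36.
Year 1: $114,228 × 8/36 = $25,384. Book value $119,044.
Year 2: $114,228 × 7/36 = $22,211. Book value $96,833.
Year 3: $114,228 × 6/36 = $19,038. Book value $77,795.
Year 4: $114,228 × 5/36 = $15,865. Book value $61,930.
Year 5: $114,228 × 4/36 = $12,692. Book value $49,238.
Year 6: $114,228 × 3/36 = $9,519. Book value $39,719.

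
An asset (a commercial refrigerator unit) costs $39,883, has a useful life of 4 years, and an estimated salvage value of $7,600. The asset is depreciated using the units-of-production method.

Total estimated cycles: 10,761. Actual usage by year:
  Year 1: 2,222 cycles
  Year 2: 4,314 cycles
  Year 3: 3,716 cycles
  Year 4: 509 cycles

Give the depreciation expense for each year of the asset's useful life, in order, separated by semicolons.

Depreciable base = $39,883 − $7,600 = $32,283.
Rate = $32,283 / 10,761 cycles = $3 per cycle.
Year 1: 2,222 × $3 = $6,666. Book value $33,217.
Year 2: 4,314 × $3 = $12,942. Book value $20,275.
Year 3: 3,716 × $3 = $11,148. Book value $9,127.
Year 4: 509 × $3 = $1,527. Book value $7,600.

$6,666; $12,942; $11,148; $1,527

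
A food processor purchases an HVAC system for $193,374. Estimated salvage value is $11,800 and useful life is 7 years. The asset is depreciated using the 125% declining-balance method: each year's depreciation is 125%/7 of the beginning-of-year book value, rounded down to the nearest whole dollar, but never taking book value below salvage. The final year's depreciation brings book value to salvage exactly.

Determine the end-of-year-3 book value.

Depreciable base = $193,374 − $11,800 = $181,574.
Year 1: ⌊$193,374 × 125%/7⌋ = $34,531. Book value $158,843.
Year 2: ⌊$158,843 × 125%/7⌋ = $28,364. Book value $130,479.
Year 3: ⌊$130,479 × 125%/7⌋ = $23,299. Book value $107,180.

$107,180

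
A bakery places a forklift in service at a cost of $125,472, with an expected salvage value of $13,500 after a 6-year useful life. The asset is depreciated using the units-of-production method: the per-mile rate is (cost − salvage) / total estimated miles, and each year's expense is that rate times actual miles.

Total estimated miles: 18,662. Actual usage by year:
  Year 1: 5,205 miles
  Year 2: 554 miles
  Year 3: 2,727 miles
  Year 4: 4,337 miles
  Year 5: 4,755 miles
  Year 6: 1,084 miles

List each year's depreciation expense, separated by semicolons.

Depreciable base = $125,472 − $13,500 = $111,972.
Rate = $111,972 / 18,662 miles = $6 per mile.
Year 1: 5,205 × $6 = $31,230. Book value $94,242.
Year 2: 554 × $6 = $3,324. Book value $90,918.
Year 3: 2,727 × $6 = $16,362. Book value $74,556.
Year 4: 4,337 × $6 = $26,022. Book value $48,534.
Year 5: 4,755 × $6 = $28,530. Book value $20,004.
Year 6: 1,084 × $6 = $6,504. Book value $13,500.

$31,230; $3,324; $16,362; $26,022; $28,530; $6,504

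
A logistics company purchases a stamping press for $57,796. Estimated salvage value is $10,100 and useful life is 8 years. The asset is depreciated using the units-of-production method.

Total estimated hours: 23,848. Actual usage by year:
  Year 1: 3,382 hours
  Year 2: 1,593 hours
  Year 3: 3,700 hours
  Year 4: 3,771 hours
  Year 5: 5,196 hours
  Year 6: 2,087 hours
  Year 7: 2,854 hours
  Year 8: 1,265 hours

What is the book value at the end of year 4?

Depreciable base = $57,796 − $10,100 = $47,696.
Rate = $47,696 / 23,848 hours = $2 per hour.
Year 1: 3,382 × $2 = $6,764. Book value $51,032.
Year 2: 1,593 × $2 = $3,186. Book value $47,846.
Year 3: 3,700 × $2 = $7,400. Book value $40,446.
Year 4: 3,771 × $2 = $7,542. Book value $32,904.

$32,904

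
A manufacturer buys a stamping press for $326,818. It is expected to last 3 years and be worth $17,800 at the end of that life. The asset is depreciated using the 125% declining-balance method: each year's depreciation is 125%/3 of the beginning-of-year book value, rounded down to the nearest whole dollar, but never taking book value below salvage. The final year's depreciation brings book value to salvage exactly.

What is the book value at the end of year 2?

Depreciable base = $326,818 − $17,800 = $309,018.
Year 1: ⌊$326,818 × 125%/3⌋ = $136,174. Book value $190,644.
Year 2: ⌊$190,644 × 125%/3⌋ = $79,435. Book value $111,209.

$111,209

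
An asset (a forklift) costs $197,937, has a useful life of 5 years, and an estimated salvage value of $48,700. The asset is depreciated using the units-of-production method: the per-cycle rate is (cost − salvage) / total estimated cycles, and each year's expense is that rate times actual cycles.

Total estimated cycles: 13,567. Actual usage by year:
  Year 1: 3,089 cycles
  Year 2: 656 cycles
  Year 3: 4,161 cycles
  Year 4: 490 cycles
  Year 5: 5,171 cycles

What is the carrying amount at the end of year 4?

$105,581

Depreciable base = $197,937 − $48,700 = $149,237.
Rate = $149,237 / 13,567 cycles = $11 per cycle.
Year 1: 3,089 × $11 = $33,979. Book value $163,958.
Year 2: 656 × $11 = $7,216. Book value $156,742.
Year 3: 4,161 × $11 = $45,771. Book value $110,971.
Year 4: 490 × $11 = $5,390. Book value $105,581.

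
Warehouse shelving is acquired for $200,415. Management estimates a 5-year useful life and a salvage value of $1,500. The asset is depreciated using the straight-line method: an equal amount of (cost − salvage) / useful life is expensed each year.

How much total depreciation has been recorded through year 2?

Depreciable base = $200,415 − $1,500 = $198,915.
Annual expense = $198,915 / 5 = $39,783.
End of year 1: book value $160,632.
End of year 2: book value $120,849.
Accumulated through year 2 = $200,415 − $120,849 = $79,566.

$79,566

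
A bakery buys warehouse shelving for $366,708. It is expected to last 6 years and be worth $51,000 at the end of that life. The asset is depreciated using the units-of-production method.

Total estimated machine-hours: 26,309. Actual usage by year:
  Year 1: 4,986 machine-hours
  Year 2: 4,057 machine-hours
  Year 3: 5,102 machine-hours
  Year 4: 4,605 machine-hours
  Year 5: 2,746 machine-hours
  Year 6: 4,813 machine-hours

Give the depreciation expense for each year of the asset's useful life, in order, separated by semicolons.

Depreciable base = $366,708 − $51,000 = $315,708.
Rate = $315,708 / 26,309 machine-hours = $12 per machine-hour.
Year 1: 4,986 × $12 = $59,832. Book value $306,876.
Year 2: 4,057 × $12 = $48,684. Book value $258,192.
Year 3: 5,102 × $12 = $61,224. Book value $196,968.
Year 4: 4,605 × $12 = $55,260. Book value $141,708.
Year 5: 2,746 × $12 = $32,952. Book value $108,756.
Year 6: 4,813 × $12 = $57,756. Book value $51,000.

$59,832; $48,684; $61,224; $55,260; $32,952; $57,756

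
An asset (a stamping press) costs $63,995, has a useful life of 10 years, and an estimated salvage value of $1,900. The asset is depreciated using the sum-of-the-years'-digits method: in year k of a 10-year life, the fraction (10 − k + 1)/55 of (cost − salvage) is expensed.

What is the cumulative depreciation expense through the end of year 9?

$60,966

Depreciable base = $63,995 − $1,900 = $62,095.
Sum of the years' digits = 10+9+8+7+6+5+4+3+2+1 = 55.
Year 1: $62,095 × 10/55 = $11,290. Book value $52,705.
Year 2: $62,095 × 9/55 = $10,161. Book value $42,544.
Year 3: $62,095 × 8/55 = $9,032. Book value $33,512.
Year 4: $62,095 × 7/55 = $7,903. Book value $25,609.
Year 5: $62,095 × 6/55 = $6,774. Book value $18,835.
Year 6: $62,095 × 5/55 = $5,645. Book value $13,190.
Year 7: $62,095 × 4/55 = $4,516. Book value $8,674.
Year 8: $62,095 × 3/55 = $3,387. Book value $5,287.
Year 9: $62,095 × 2/55 = $2,258. Book value $3,029.
Accumulated through year 9 = $63,995 − $3,029 = $60,966.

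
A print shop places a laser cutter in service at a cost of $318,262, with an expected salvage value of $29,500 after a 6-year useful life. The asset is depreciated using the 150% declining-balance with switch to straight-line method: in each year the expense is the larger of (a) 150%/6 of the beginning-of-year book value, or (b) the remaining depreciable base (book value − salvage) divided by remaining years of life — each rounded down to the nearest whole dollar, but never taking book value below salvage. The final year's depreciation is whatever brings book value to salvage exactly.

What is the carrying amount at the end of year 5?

Depreciable base = $318,262 − $29,500 = $288,762.
Year 1: DB = ⌊$318,262 × 150%/6⌋ = $79,565; SL = ⌊$288,762/6⌋ = $48,127 → take DB $79,565. Book value $238,697.
Year 2: DB = ⌊$238,697 × 150%/6⌋ = $59,674; SL = ⌊$209,197/5⌋ = $41,839 → take DB $59,674. Book value $179,023.
Year 3: DB = ⌊$179,023 × 150%/6⌋ = $44,755; SL = ⌊$149,523/4⌋ = $37,380 → take DB $44,755. Book value $134,268.
Year 4: DB = ⌊$134,268 × 150%/6⌋ = $33,567; SL = ⌊$104,768/3⌋ = $34,922 → take SL $34,922. Book value $99,346.
Year 5: DB = ⌊$99,346 × 150%/6⌋ = $24,836; SL = ⌊$69,846/2⌋ = $34,923 → take SL $34,923. Book value $64,423.

$64,423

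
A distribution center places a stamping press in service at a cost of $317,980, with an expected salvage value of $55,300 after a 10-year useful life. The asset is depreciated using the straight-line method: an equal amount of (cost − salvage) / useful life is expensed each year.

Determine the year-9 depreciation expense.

$26,268

Depreciable base = $317,980 − $55,300 = $262,680.
Annual expense = $262,680 / 10 = $26,268.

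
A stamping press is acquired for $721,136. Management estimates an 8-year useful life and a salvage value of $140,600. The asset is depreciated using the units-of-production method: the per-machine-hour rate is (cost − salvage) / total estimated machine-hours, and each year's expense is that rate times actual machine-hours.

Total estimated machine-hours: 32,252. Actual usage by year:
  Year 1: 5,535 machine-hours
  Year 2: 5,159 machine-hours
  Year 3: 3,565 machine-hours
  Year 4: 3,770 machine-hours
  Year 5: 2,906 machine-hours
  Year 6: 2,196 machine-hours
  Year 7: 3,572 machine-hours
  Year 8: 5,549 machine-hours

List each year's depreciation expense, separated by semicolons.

$99,630; $92,862; $64,170; $67,860; $52,308; $39,528; $64,296; $99,882

Depreciable base = $721,136 − $140,600 = $580,536.
Rate = $580,536 / 32,252 machine-hours = $18 per machine-hour.
Year 1: 5,535 × $18 = $99,630. Book value $621,506.
Year 2: 5,159 × $18 = $92,862. Book value $528,644.
Year 3: 3,565 × $18 = $64,170. Book value $464,474.
Year 4: 3,770 × $18 = $67,860. Book value $396,614.
Year 5: 2,906 × $18 = $52,308. Book value $344,306.
Year 6: 2,196 × $18 = $39,528. Book value $304,778.
Year 7: 3,572 × $18 = $64,296. Book value $240,482.
Year 8: 5,549 × $18 = $99,882. Book value $140,600.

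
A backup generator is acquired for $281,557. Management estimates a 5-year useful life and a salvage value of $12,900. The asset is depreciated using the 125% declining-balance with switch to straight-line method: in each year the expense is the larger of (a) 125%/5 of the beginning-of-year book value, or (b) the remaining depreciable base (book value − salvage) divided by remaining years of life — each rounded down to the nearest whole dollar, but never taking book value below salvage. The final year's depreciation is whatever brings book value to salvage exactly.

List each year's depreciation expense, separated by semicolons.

Depreciable base = $281,557 − $12,900 = $268,657.
Year 1: DB = ⌊$281,557 × 125%/5⌋ = $70,389; SL = ⌊$268,657/5⌋ = $53,731 → take DB $70,389. Book value $211,168.
Year 2: DB = ⌊$211,168 × 125%/5⌋ = $52,792; SL = ⌊$198,268/4⌋ = $49,567 → take DB $52,792. Book value $158,376.
Year 3: DB = ⌊$158,376 × 125%/5⌋ = $39,594; SL = ⌊$145,476/3⌋ = $48,492 → take SL $48,492. Book value $109,884.
Year 4: DB = ⌊$109,884 × 125%/5⌋ = $27,471; SL = ⌊$96,984/2⌋ = $48,492 → take SL $48,492. Book value $61,392.
Year 5 (final): $61,392 − $12,900 = $48,492. Book value $12,900.

$70,389; $52,792; $48,492; $48,492; $48,492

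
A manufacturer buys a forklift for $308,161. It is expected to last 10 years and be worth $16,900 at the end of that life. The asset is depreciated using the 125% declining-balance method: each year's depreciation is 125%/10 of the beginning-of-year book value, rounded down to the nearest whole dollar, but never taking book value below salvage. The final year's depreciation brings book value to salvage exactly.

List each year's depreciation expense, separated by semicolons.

$38,520; $33,705; $29,492; $25,805; $22,579; $19,757; $17,287; $15,127; $13,236; $75,753

Depreciable base = $308,161 − $16,900 = $291,261.
Year 1: ⌊$308,161 × 125%/10⌋ = $38,520. Book value $269,641.
Year 2: ⌊$269,641 × 125%/10⌋ = $33,705. Book value $235,936.
Year 3: ⌊$235,936 × 125%/10⌋ = $29,492. Book value $206,444.
Year 4: ⌊$206,444 × 125%/10⌋ = $25,805. Book value $180,639.
Year 5: ⌊$180,639 × 125%/10⌋ = $22,579. Book value $158,060.
Year 6: ⌊$158,060 × 125%/10⌋ = $19,757. Book value $138,303.
Year 7: ⌊$138,303 × 125%/10⌋ = $17,287. Book value $121,016.
Year 8: ⌊$121,016 × 125%/10⌋ = $15,127. Book value $105,889.
Year 9: ⌊$105,889 × 125%/10⌋ = $13,236. Book value $92,653.
Year 10 (final): $92,653 − $16,900 = $75,753. Book value $16,900.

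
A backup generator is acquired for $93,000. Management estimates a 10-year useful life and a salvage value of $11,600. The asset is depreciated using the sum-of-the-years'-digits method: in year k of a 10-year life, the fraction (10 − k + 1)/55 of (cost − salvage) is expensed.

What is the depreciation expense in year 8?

$4,440

Depreciable base = $93,000 − $11,600 = $81,400.
Sum of the years' digits = 10+9+8+7+6+5+4+3+2+1 = 55.
Year 1: $81,400 × 10/55 = $14,800. Book value $78,200.
Year 2: $81,400 × 9/55 = $13,320. Book value $64,880.
Year 3: $81,400 × 8/55 = $11,840. Book value $53,040.
Year 4: $81,400 × 7/55 = $10,360. Book value $42,680.
Year 5: $81,400 × 6/55 = $8,880. Book value $33,800.
Year 6: $81,400 × 5/55 = $7,400. Book value $26,400.
Year 7: $81,400 × 4/55 = $5,920. Book value $20,480.
Year 8: $81,400 × 3/55 = $4,440. Book value $16,040.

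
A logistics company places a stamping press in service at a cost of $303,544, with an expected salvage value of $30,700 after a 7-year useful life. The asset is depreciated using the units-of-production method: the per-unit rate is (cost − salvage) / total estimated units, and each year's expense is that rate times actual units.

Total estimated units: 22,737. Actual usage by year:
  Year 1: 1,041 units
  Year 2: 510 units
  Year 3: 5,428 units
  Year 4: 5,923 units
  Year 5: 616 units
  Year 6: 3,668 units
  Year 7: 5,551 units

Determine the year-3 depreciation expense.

Depreciable base = $303,544 − $30,700 = $272,844.
Rate = $272,844 / 22,737 units = $12 per unit.
Year 1: 1,041 × $12 = $12,492. Book value $291,052.
Year 2: 510 × $12 = $6,120. Book value $284,932.
Year 3: 5,428 × $12 = $65,136. Book value $219,796.

$65,136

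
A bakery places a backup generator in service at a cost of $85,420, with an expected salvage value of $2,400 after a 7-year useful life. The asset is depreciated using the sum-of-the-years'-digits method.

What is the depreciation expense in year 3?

Depreciable base = $85,420 − $2,400 = $83,020.
Sum of the years' digits = 7+6+5+4+3+2+1 = 28.
Year 1: $83,020 × 7/28 = $20,755. Book value $64,665.
Year 2: $83,020 × 6/28 = $17,790. Book value $46,875.
Year 3: $83,020 × 5/28 = $14,825. Book value $32,050.

$14,825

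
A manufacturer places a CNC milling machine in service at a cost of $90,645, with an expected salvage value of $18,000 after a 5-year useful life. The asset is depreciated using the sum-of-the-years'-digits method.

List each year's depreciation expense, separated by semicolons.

$24,215; $19,372; $14,529; $9,686; $4,843

Depreciable base = $90,645 − $18,000 = $72,645.
Sum of the years' digits = 5+4+3+2+1 = 15.
Year 1: $72,645 × 5/15 = $24,215. Book value $66,430.
Year 2: $72,645 × 4/15 = $19,372. Book value $47,058.
Year 3: $72,645 × 3/15 = $14,529. Book value $32,529.
Year 4: $72,645 × 2/15 = $9,686. Book value $22,843.
Year 5: $72,645 × 1/15 = $4,843. Book value $18,000.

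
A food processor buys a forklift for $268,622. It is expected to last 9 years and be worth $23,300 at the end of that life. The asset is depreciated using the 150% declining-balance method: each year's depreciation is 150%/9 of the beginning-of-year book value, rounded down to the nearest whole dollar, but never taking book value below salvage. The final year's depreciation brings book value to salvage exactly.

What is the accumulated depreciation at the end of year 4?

Depreciable base = $268,622 − $23,300 = $245,322.
Year 1: ⌊$268,622 × 150%/9⌋ = $44,770. Book value $223,852.
Year 2: ⌊$223,852 × 150%/9⌋ = $37,308. Book value $186,544.
Year 3: ⌊$186,544 × 150%/9⌋ = $31,090. Book value $155,454.
Year 4: ⌊$155,454 × 150%/9⌋ = $25,909. Book value $129,545.
Accumulated through year 4 = $268,622 − $129,545 = $139,077.

$139,077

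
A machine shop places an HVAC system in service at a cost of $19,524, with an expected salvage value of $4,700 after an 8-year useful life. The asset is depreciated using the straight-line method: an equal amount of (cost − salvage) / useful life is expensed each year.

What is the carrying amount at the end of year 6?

$8,406

Depreciable base = $19,524 − $4,700 = $14,824.
Annual expense = $14,824 / 8 = $1,853.
End of year 1: book value $17,671.
End of year 2: book value $15,818.
End of year 3: book value $13,965.
End of year 4: book value $12,112.
End of year 5: book value $10,259.
End of year 6: book value $8,406.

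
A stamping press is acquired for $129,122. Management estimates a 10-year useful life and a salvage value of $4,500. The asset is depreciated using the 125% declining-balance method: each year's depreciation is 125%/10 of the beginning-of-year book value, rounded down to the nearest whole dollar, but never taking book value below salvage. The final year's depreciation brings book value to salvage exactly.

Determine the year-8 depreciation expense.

$6,338

Depreciable base = $129,122 − $4,500 = $124,622.
Year 1: ⌊$129,122 × 125%/10⌋ = $16,140. Book value $112,982.
Year 2: ⌊$112,982 × 125%/10⌋ = $14,122. Book value $98,860.
Year 3: ⌊$98,860 × 125%/10⌋ = $12,357. Book value $86,503.
Year 4: ⌊$86,503 × 125%/10⌋ = $10,812. Book value $75,691.
Year 5: ⌊$75,691 × 125%/10⌋ = $9,461. Book value $66,230.
Year 6: ⌊$66,230 × 125%/10⌋ = $8,278. Book value $57,952.
Year 7: ⌊$57,952 × 125%/10⌋ = $7,244. Book value $50,708.
Year 8: ⌊$50,708 × 125%/10⌋ = $6,338. Book value $44,370.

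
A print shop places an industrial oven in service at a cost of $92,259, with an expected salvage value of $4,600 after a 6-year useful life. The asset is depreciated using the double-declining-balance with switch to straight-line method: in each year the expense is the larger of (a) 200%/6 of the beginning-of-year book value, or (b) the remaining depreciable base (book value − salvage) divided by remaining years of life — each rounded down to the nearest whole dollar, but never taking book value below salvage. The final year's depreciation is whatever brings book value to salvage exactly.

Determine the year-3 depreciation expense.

$13,668

Depreciable base = $92,259 − $4,600 = $87,659.
Year 1: DB = ⌊$92,259 × 200%/6⌋ = $30,753; SL = ⌊$87,659/6⌋ = $14,609 → take DB $30,753. Book value $61,506.
Year 2: DB = ⌊$61,506 × 200%/6⌋ = $20,502; SL = ⌊$56,906/5⌋ = $11,381 → take DB $20,502. Book value $41,004.
Year 3: DB = ⌊$41,004 × 200%/6⌋ = $13,668; SL = ⌊$36,404/4⌋ = $9,101 → take DB $13,668. Book value $27,336.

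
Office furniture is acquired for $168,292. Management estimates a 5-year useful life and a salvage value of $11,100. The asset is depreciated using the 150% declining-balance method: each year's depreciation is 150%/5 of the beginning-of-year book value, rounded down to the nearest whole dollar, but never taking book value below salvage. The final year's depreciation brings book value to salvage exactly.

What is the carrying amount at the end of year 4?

Depreciable base = $168,292 − $11,100 = $157,192.
Year 1: ⌊$168,292 × 150%/5⌋ = $50,487. Book value $117,805.
Year 2: ⌊$117,805 × 150%/5⌋ = $35,341. Book value $82,464.
Year 3: ⌊$82,464 × 150%/5⌋ = $24,739. Book value $57,725.
Year 4: ⌊$57,725 × 150%/5⌋ = $17,317. Book value $40,408.

$40,408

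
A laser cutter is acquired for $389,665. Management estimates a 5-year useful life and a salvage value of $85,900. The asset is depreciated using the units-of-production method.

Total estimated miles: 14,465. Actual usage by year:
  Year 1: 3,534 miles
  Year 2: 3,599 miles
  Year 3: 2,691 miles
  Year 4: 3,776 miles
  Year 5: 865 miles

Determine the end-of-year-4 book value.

$104,065

Depreciable base = $389,665 − $85,900 = $303,765.
Rate = $303,765 / 14,465 miles = $21 per mile.
Year 1: 3,534 × $21 = $74,214. Book value $315,451.
Year 2: 3,599 × $21 = $75,579. Book value $239,872.
Year 3: 2,691 × $21 = $56,511. Book value $183,361.
Year 4: 3,776 × $21 = $79,296. Book value $104,065.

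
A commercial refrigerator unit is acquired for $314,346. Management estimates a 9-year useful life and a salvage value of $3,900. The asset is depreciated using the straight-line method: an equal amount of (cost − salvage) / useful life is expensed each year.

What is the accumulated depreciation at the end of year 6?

$206,964

Depreciable base = $314,346 − $3,900 = $310,446.
Annual expense = $310,446 / 9 = $34,494.
End of year 1: book value $279,852.
End of year 2: book value $245,358.
End of year 3: book value $210,864.
End of year 4: book value $176,370.
End of year 5: book value $141,876.
End of year 6: book value $107,382.
Accumulated through year 6 = $314,346 − $107,382 = $206,964.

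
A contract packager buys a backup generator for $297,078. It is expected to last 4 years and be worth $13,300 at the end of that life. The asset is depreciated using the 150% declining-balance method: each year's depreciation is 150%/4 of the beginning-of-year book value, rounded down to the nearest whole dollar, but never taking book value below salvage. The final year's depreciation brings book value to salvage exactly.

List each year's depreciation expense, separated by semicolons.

$111,404; $69,627; $43,517; $59,230

Depreciable base = $297,078 − $13,300 = $283,778.
Year 1: ⌊$297,078 × 150%/4⌋ = $111,404. Book value $185,674.
Year 2: ⌊$185,674 × 150%/4⌋ = $69,627. Book value $116,047.
Year 3: ⌊$116,047 × 150%/4⌋ = $43,517. Book value $72,530.
Year 4 (final): $72,530 − $13,300 = $59,230. Book value $13,300.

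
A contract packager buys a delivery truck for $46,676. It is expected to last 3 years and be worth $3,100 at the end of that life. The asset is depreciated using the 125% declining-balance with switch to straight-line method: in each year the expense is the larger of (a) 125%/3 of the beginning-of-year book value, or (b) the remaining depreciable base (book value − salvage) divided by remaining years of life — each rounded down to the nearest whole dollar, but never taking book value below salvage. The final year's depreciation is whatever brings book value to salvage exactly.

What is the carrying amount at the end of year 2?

$15,164

Depreciable base = $46,676 − $3,100 = $43,576.
Year 1: DB = ⌊$46,676 × 125%/3⌋ = $19,448; SL = ⌊$43,576/3⌋ = $14,525 → take DB $19,448. Book value $27,228.
Year 2: DB = ⌊$27,228 × 125%/3⌋ = $11,345; SL = ⌊$24,128/2⌋ = $12,064 → take SL $12,064. Book value $15,164.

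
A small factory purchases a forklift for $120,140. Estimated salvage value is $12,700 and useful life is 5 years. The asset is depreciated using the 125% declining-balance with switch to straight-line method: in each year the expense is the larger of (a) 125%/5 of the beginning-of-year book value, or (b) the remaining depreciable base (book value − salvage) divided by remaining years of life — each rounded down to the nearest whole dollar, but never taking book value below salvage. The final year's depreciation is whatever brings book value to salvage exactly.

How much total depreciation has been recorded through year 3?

$70,854

Depreciable base = $120,140 − $12,700 = $107,440.
Year 1: DB = ⌊$120,140 × 125%/5⌋ = $30,035; SL = ⌊$107,440/5⌋ = $21,488 → take DB $30,035. Book value $90,105.
Year 2: DB = ⌊$90,105 × 125%/5⌋ = $22,526; SL = ⌊$77,405/4⌋ = $19,351 → take DB $22,526. Book value $67,579.
Year 3: DB = ⌊$67,579 × 125%/5⌋ = $16,894; SL = ⌊$54,879/3⌋ = $18,293 → take SL $18,293. Book value $49,286.
Accumulated through year 3 = $120,140 − $49,286 = $70,854.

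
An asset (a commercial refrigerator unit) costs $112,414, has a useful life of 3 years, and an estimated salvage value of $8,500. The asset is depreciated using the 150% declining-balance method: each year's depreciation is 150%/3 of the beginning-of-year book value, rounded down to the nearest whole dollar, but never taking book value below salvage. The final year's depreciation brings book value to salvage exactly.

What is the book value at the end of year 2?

$28,104

Depreciable base = $112,414 − $8,500 = $103,914.
Year 1: ⌊$112,414 × 150%/3⌋ = $56,207. Book value $56,207.
Year 2: ⌊$56,207 × 150%/3⌋ = $28,103. Book value $28,104.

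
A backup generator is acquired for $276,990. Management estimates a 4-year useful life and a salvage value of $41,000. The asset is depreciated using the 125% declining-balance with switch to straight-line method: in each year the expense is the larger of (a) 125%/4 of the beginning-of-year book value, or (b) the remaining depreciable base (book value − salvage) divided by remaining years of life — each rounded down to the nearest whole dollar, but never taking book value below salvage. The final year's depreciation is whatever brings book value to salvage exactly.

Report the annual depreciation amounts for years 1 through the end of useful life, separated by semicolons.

$86,559; $59,509; $44,961; $44,961

Depreciable base = $276,990 − $41,000 = $235,990.
Year 1: DB = ⌊$276,990 × 125%/4⌋ = $86,559; SL = ⌊$235,990/4⌋ = $58,997 → take DB $86,559. Book value $190,431.
Year 2: DB = ⌊$190,431 × 125%/4⌋ = $59,509; SL = ⌊$149,431/3⌋ = $49,810 → take DB $59,509. Book value $130,922.
Year 3: DB = ⌊$130,922 × 125%/4⌋ = $40,913; SL = ⌊$89,922/2⌋ = $44,961 → take SL $44,961. Book value $85,961.
Year 4 (final): $85,961 − $41,000 = $44,961. Book value $41,000.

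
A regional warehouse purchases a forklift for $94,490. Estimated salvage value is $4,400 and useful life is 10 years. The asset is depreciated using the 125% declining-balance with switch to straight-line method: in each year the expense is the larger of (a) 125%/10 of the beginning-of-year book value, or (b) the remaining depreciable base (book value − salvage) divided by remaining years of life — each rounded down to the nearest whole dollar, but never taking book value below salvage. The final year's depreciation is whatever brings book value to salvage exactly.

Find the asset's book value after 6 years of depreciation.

$38,060

Depreciable base = $94,490 − $4,400 = $90,090.
Year 1: DB = ⌊$94,490 × 125%/10⌋ = $11,811; SL = ⌊$90,090/10⌋ = $9,009 → take DB $11,811. Book value $82,679.
Year 2: DB = ⌊$82,679 × 125%/10⌋ = $10,334; SL = ⌊$78,279/9⌋ = $8,697 → take DB $10,334. Book value $72,345.
Year 3: DB = ⌊$72,345 × 125%/10⌋ = $9,043; SL = ⌊$67,945/8⌋ = $8,493 → take DB $9,043. Book value $63,302.
Year 4: DB = ⌊$63,302 × 125%/10⌋ = $7,912; SL = ⌊$58,902/7⌋ = $8,414 → take SL $8,414. Book value $54,888.
Year 5: DB = ⌊$54,888 × 125%/10⌋ = $6,861; SL = ⌊$50,488/6⌋ = $8,414 → take SL $8,414. Book value $46,474.
Year 6: DB = ⌊$46,474 × 125%/10⌋ = $5,809; SL = ⌊$42,074/5⌋ = $8,414 → take SL $8,414. Book value $38,060.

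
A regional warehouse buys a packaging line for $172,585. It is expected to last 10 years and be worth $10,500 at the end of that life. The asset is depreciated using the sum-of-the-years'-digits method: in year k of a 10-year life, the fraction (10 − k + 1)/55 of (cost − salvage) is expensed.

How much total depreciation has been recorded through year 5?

$117,880

Depreciable base = $172,585 − $10,500 = $162,085.
Sum of the years' digits = 10+9+8+7+6+5+4+3+2+1 = 55.
Year 1: $162,085 × 10/55 = $29,470. Book value $143,115.
Year 2: $162,085 × 9/55 = $26,523. Book value $116,592.
Year 3: $162,085 × 8/55 = $23,576. Book value $93,016.
Year 4: $162,085 × 7/55 = $20,629. Book value $72,387.
Year 5: $162,085 × 6/55 = $17,682. Book value $54,705.
Accumulated through year 5 = $172,585 − $54,705 = $117,880.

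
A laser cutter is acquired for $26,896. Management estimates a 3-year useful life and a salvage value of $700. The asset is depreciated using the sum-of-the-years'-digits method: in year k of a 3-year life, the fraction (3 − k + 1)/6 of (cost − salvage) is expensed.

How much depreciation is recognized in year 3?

$4,366

Depreciable base = $26,896 − $700 = $26,196.
Sum of the years' digits = 3+2+1 = 6.
Year 1: $26,196 × 3/6 = $13,098. Book value $13,798.
Year 2: $26,196 × 2/6 = $8,732. Book value $5,066.
Year 3: $26,196 × 1/6 = $4,366. Book value $700.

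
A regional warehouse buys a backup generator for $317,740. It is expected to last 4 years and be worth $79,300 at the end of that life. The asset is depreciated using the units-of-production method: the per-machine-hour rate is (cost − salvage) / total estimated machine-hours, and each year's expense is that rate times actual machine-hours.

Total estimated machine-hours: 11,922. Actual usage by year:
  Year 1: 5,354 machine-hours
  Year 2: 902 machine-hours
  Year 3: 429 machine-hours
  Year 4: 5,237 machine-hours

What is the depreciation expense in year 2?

Depreciable base = $317,740 − $79,300 = $238,440.
Rate = $238,440 / 11,922 machine-hours = $20 per machine-hour.
Year 1: 5,354 × $20 = $107,080. Book value $210,660.
Year 2: 902 × $20 = $18,040. Book value $192,620.

$18,040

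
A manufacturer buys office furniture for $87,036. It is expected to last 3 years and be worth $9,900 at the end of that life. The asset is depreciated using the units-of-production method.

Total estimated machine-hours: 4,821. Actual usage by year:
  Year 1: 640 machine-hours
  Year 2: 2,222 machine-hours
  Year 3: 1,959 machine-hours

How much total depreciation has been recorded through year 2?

$45,792

Depreciable base = $87,036 − $9,900 = $77,136.
Rate = $77,136 / 4,821 machine-hours = $16 per machine-hour.
Year 1: 640 × $16 = $10,240. Book value $76,796.
Year 2: 2,222 × $16 = $35,552. Book value $41,244.
Accumulated through year 2 = $87,036 − $41,244 = $45,792.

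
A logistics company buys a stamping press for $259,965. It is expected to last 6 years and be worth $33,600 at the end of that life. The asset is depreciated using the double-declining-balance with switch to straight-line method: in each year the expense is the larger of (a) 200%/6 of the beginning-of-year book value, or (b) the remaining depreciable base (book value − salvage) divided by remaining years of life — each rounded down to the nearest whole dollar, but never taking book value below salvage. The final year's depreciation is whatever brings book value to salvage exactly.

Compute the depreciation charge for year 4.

$25,675

Depreciable base = $259,965 − $33,600 = $226,365.
Year 1: DB = ⌊$259,965 × 200%/6⌋ = $86,655; SL = ⌊$226,365/6⌋ = $37,727 → take DB $86,655. Book value $173,310.
Year 2: DB = ⌊$173,310 × 200%/6⌋ = $57,770; SL = ⌊$139,710/5⌋ = $27,942 → take DB $57,770. Book value $115,540.
Year 3: DB = ⌊$115,540 × 200%/6⌋ = $38,513; SL = ⌊$81,940/4⌋ = $20,485 → take DB $38,513. Book value $77,027.
Year 4: DB = ⌊$77,027 × 200%/6⌋ = $25,675; SL = ⌊$43,427/3⌋ = $14,475 → take DB $25,675. Book value $51,352.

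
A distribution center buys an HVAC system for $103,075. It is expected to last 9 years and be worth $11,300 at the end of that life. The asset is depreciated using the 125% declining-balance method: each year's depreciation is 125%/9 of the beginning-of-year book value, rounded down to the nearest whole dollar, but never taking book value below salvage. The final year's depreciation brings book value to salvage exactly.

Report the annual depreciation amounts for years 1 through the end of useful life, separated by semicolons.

$14,315; $12,327; $10,615; $9,141; $7,871; $6,778; $5,837; $5,026; $19,865

Depreciable base = $103,075 − $11,300 = $91,775.
Year 1: ⌊$103,075 × 125%/9⌋ = $14,315. Book value $88,760.
Year 2: ⌊$88,760 × 125%/9⌋ = $12,327. Book value $76,433.
Year 3: ⌊$76,433 × 125%/9⌋ = $10,615. Book value $65,818.
Year 4: ⌊$65,818 × 125%/9⌋ = $9,141. Book value $56,677.
Year 5: ⌊$56,677 × 125%/9⌋ = $7,871. Book value $48,806.
Year 6: ⌊$48,806 × 125%/9⌋ = $6,778. Book value $42,028.
Year 7: ⌊$42,028 × 125%/9⌋ = $5,837. Book value $36,191.
Year 8: ⌊$36,191 × 125%/9⌋ = $5,026. Book value $31,165.
Year 9 (final): $31,165 − $11,300 = $19,865. Book value $11,300.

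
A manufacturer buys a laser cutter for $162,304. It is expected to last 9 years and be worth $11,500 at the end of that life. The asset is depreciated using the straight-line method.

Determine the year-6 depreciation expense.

Depreciable base = $162,304 − $11,500 = $150,804.
Annual expense = $150,804 / 9 = $16,756.

$16,756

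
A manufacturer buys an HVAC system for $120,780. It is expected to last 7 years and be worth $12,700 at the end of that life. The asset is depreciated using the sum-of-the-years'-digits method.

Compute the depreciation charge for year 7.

$3,860

Depreciable base = $120,780 − $12,700 = $108,080.
Sum of the years' digits = 7+6+5+4+3+2+1 = 28.
Year 1: $108,080 × 7/28 = $27,020. Book value $93,760.
Year 2: $108,080 × 6/28 = $23,160. Book value $70,600.
Year 3: $108,080 × 5/28 = $19,300. Book value $51,300.
Year 4: $108,080 × 4/28 = $15,440. Book value $35,860.
Year 5: $108,080 × 3/28 = $11,580. Book value $24,280.
Year 6: $108,080 × 2/28 = $7,720. Book value $16,560.
Year 7: $108,080 × 1/28 = $3,860. Book value $12,700.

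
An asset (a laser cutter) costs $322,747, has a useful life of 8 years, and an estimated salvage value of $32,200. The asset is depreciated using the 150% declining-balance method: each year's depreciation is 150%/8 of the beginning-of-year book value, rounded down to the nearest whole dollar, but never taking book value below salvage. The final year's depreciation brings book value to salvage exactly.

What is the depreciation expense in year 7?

Depreciable base = $322,747 − $32,200 = $290,547.
Year 1: ⌊$322,747 × 150%/8⌋ = $60,515. Book value $262,232.
Year 2: ⌊$262,232 × 150%/8⌋ = $49,168. Book value $213,064.
Year 3: ⌊$213,064 × 150%/8⌋ = $39,949. Book value $173,115.
Year 4: ⌊$173,115 × 150%/8⌋ = $32,459. Book value $140,656.
Year 5: ⌊$140,656 × 150%/8⌋ = $26,373. Book value $114,283.
Year 6: ⌊$114,283 × 150%/8⌋ = $21,428. Book value $92,855.
Year 7: ⌊$92,855 × 150%/8⌋ = $17,410. Book value $75,445.

$17,410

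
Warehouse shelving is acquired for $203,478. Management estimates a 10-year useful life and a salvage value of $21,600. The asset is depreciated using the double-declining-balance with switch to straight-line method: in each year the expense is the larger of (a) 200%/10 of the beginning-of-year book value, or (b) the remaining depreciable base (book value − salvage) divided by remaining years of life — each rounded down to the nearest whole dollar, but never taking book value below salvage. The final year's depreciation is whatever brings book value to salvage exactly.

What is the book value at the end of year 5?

$66,677

Depreciable base = $203,478 − $21,600 = $181,878.
Year 1: DB = ⌊$203,478 × 200%/10⌋ = $40,695; SL = ⌊$181,878/10⌋ = $18,187 → take DB $40,695. Book value $162,783.
Year 2: DB = ⌊$162,783 × 200%/10⌋ = $32,556; SL = ⌊$141,183/9⌋ = $15,687 → take DB $32,556. Book value $130,227.
Year 3: DB = ⌊$130,227 × 200%/10⌋ = $26,045; SL = ⌊$108,627/8⌋ = $13,578 → take DB $26,045. Book value $104,182.
Year 4: DB = ⌊$104,182 × 200%/10⌋ = $20,836; SL = ⌊$82,582/7⌋ = $11,797 → take DB $20,836. Book value $83,346.
Year 5: DB = ⌊$83,346 × 200%/10⌋ = $16,669; SL = ⌊$61,746/6⌋ = $10,291 → take DB $16,669. Book value $66,677.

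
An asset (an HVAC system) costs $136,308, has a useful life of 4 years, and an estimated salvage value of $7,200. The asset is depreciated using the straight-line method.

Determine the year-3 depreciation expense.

Depreciable base = $136,308 − $7,200 = $129,108.
Annual expense = $129,108 / 4 = $32,277.

$32,277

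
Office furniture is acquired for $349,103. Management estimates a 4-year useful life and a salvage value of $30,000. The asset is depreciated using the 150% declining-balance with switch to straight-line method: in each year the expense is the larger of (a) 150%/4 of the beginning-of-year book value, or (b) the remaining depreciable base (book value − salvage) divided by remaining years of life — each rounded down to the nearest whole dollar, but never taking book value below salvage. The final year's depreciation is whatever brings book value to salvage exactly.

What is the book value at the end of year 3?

$83,185

Depreciable base = $349,103 − $30,000 = $319,103.
Year 1: DB = ⌊$349,103 × 150%/4⌋ = $130,913; SL = ⌊$319,103/4⌋ = $79,775 → take DB $130,913. Book value $218,190.
Year 2: DB = ⌊$218,190 × 150%/4⌋ = $81,821; SL = ⌊$188,190/3⌋ = $62,730 → take DB $81,821. Book value $136,369.
Year 3: DB = ⌊$136,369 × 150%/4⌋ = $51,138; SL = ⌊$106,369/2⌋ = $53,184 → take SL $53,184. Book value $83,185.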